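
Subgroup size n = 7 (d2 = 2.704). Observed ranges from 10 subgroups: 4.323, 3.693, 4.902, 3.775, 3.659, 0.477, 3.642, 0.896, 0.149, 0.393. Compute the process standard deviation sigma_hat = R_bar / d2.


R_bar = (4.323 + 3.693 + 4.902 + 3.775 + 3.659 + 0.477 + 3.642 + 0.896 + 0.149 + 0.393) / 10
R_bar = 25.909 / 10 = 2.5909
sigma_hat = R_bar / d2 = 2.5909 / 2.704 = 0.9582

0.9582


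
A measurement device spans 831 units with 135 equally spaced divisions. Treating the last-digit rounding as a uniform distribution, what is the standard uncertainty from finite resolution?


resolution = range / divisions
resolution = 831 / 135 = 6.1555556
u_res = resolution / (2*sqrt(3))
u_res = 6.1555556 / 3.4641016
u_res = 1.7770

1.7770


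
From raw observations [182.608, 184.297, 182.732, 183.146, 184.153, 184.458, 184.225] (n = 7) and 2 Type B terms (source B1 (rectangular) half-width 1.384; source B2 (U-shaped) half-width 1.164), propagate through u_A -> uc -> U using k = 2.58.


mean = (182.608 + 184.297 + 182.732 + 183.146 + 184.153 + 184.458 + 184.225) / 7 = 183.6598571
s = sqrt(sum((x - mean)^2)/(n-1)) = 0.79968023
u_A = s / sqrt(n) = 0.79968023 / sqrt(7) = 0.30225072
u_B1 = 1.384 / sqrt(3) = 0.79905277
u_B2 = 1.164 / sqrt(2) = 0.82307229
uc = sqrt(0.30225072^2 + 0.79905277^2 + 0.82307229^2) = 1.186292
U = k * uc = 2.58 * 1.186292
U = 3.0606

3.0606


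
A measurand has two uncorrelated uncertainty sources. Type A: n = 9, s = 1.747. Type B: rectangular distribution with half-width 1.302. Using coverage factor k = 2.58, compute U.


u_A = s / sqrt(n) = 1.747 / sqrt(9) = 0.58233333
u_B = half_width / sqrt(3) = 1.302 / sqrt(3) = 0.75171005
uc = sqrt(u_A^2 + u_B^2) = sqrt(0.58233333^2 + 0.75171005^2) = 0.95088386
U = k * uc = 2.58 * 0.95088386
U = 2.4533

2.4533


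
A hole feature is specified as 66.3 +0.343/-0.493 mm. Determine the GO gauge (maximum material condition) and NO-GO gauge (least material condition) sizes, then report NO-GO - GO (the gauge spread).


GO = nominal - lower_tol (smallest hole = maximum material condition)
GO = 66.3 - 0.493 = 65.807
NO-GO = nominal + upper_tol (largest hole = least material condition)
NO-GO = 66.3 + 0.343 = 66.643
spread = NO-GO - GO = 66.643 - 65.807 = 0.8360

0.8360


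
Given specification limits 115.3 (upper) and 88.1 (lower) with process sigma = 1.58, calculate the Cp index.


Cp = (USL - LSL) / (6 * sigma)
= (115.3 - 88.1) / (6 * 1.58)
= 27.2000 / 9.4800
= 2.8692

2.8692


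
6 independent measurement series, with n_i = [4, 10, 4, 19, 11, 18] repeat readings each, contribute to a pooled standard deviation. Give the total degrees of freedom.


nu = sum_i (n_i - 1)
nu = ((4 - 1) + (10 - 1) + (4 - 1) + (19 - 1) + (11 - 1) + (18 - 1))
nu = 3 + 9 + 3 + 18 + 10 + 17
nu = 60

60


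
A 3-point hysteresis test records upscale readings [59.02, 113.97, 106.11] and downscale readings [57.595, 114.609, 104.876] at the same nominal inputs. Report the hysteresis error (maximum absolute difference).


|59.02 - 57.595| = 1.4250
|113.97 - 114.609| = 0.6390
|106.11 - 104.876| = 1.2340
hysteresis = max(diffs) = 1.4250

1.4250


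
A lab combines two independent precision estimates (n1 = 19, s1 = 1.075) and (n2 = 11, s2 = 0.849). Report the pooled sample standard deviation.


s_p = sqrt(((n1-1)*s1^2 + (n2-1)*s2^2) / (n1+n2-2))
numerator = (19-1)*1.075^2 + (11-1)*0.849^2 = 20.80125 + 7.20801 = 28.00926
denominator = 19 + 11 - 2 = 28
s_p^2 = 28.00926 / 28 = 1.0003307
s_p = sqrt(1.0003307) = 1.0002

1.0002


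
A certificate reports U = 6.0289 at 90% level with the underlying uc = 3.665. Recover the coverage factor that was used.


k = U / uc
k = 6.0289 / 3.665
k = 1.645

1.645


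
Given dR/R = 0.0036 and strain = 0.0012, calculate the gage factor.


GF = (dR/R) / epsilon
= 0.0036 / 0.0012
= 3.0000

3.0000


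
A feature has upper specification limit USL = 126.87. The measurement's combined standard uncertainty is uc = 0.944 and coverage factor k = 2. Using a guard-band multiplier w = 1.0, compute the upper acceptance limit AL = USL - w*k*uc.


U = k * uc = 2 * 0.944 = 1.888
guard band g = w * U = 1.0 * 1.888 = 1.888
AL = USL - g = 126.87 - 1.888
AL = 124.9820

124.9820


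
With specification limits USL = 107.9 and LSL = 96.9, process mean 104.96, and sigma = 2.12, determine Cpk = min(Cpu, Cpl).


Cpu = (USL - mean) / (3*sigma) = (107.9 - 104.96) / (3*2.12) = 0.4623
Cpl = (mean - LSL) / (3*sigma) = (104.96 - 96.9) / (3*2.12) = 1.2673
Cpk = min(Cpu, Cpl) = 0.4623

0.4623


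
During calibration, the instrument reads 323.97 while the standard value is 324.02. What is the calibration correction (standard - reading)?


Correction = standard - reading
= 324.02 - 323.97
= 0.0500

0.0500


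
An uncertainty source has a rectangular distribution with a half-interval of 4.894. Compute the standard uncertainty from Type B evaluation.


u_B = half_width / sqrt(3)
u_B = 4.894 / 1.7320508
u_B = 2.8256

2.8256


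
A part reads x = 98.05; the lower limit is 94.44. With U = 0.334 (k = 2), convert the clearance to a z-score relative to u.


u = U / k = 0.334 / 2 = 0.167
margin = |LSL - x| = |94.44 - 98.05| = 3.61
z = margin / u = 3.61 / 0.167
z = 21.6168

21.6168


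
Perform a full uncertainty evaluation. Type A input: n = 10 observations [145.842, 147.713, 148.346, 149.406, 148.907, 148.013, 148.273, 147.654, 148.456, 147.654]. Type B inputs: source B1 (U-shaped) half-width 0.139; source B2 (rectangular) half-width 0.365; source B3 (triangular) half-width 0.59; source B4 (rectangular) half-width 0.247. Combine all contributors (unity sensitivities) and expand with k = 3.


mean = (145.842 + 147.713 + 148.346 + 149.406 + 148.907 + 148.013 + 148.273 + 147.654 + 148.456 + 147.654) / 10 = 148.0264
s = sqrt(sum((x - mean)^2)/(n-1)) = 0.95298539
u_A = s / sqrt(n) = 0.95298539 / sqrt(10) = 0.30136044
u_B1 = 0.139 / sqrt(2) = 0.098287843
u_B2 = 0.365 / sqrt(3) = 0.21073285
u_B3 = 0.59 / sqrt(6) = 0.24086649
u_B4 = 0.247 / sqrt(3) = 0.14260552
uc = sqrt(0.30136044^2 + 0.098287843^2 + 0.21073285^2 + 0.24086649^2 + 0.14260552^2) = 0.47248275
U = k * uc = 3 * 0.47248275
U = 1.4174

1.4174


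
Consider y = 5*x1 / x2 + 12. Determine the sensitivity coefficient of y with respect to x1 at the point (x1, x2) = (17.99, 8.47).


y = 5*x1 / x2 + 12
dy/dx1 = 5/x2
Evaluate at x2 = 8.47: c1 = 5 / 8.47
c1 = 0.5903

0.5903


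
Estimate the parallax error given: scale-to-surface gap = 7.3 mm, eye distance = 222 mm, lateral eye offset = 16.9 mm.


error = h * offset / d
= 7.3 * 16.9 / 222
= 0.5557

0.5557


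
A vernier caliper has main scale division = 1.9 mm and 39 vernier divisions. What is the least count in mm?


LC = MSD / n_div
= 1.9 / 39
= 0.0487

0.0487


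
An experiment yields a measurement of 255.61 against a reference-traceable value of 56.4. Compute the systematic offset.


Systematic error = measured - true
= 255.61 - 56.4
= 199.2100

199.2100


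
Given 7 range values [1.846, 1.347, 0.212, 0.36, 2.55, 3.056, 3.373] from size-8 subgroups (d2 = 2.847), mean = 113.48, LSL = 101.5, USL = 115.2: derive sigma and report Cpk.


R_bar = (1.846 + 1.347 + 0.212 + 0.36 + 2.55 + 3.056 + 3.373) / 7 = 1.8205714
sigma = R_bar / d2 = 1.8205714 / 2.847 = 0.63947011
Cp = (USL - LSL)/(6*sigma) = (115.2 - 101.5)/(6*0.63947011) = 3.5707
Cpu = (115.2 - 113.48)/(3*0.63947011) = 0.8966
Cpl = (113.48 - 101.5)/(3*0.63947011) = 6.2448
Cpk = min(Cpu, Cpl) = 0.8966

0.8966


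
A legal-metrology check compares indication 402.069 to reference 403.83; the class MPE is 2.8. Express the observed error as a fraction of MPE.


e = indication - reference = 402.069 - 403.83 = -1.7610
|e| = 1.7610
ratio = |e| / MPE = 1.7610 / 2.8
ratio = 0.6289

0.6289


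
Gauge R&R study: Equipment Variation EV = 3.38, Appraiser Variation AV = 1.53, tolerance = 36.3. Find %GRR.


GRR = sqrt(EV^2 + AV^2) = sqrt(3.38^2 + 1.53^2) = 3.7101617
%GRR = GRR / tol * 100 = 3.7101617 / 36.3 * 100
%GRR = 10.2208

10.2208


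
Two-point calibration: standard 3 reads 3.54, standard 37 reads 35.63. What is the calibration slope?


slope = (y2 - y1) / (x2 - x1)
= (35.63 - 3.54) / (37 - 3)
= 32.0900 / 34
= 0.9438

0.9438


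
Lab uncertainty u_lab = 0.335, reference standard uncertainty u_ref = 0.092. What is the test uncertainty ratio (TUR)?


TUR = u_lab / u_ref
= 0.335 / 0.092
= 3.6413

3.6413


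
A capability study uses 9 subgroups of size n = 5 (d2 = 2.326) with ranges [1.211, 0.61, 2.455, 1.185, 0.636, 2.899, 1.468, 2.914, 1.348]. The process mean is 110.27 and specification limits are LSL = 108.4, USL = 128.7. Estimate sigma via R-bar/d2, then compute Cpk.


R_bar = (1.211 + 0.61 + 2.455 + 1.185 + 0.636 + 2.899 + 1.468 + 2.914 + 1.348) / 9 = 1.6362222
sigma = R_bar / d2 = 1.6362222 / 2.326 = 0.70344893
Cp = (USL - LSL)/(6*sigma) = (128.7 - 108.4)/(6*0.70344893) = 4.8096
Cpu = (128.7 - 110.27)/(3*0.70344893) = 8.7332
Cpl = (110.27 - 108.4)/(3*0.70344893) = 0.8861
Cpk = min(Cpu, Cpl) = 0.8861

0.8861


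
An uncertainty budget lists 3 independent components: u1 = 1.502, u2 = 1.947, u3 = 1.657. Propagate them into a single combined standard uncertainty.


uc = sqrt(1.502^2 + 1.947^2 + 1.657^2)
uc = sqrt(8.792462)
uc = 2.9652

2.9652


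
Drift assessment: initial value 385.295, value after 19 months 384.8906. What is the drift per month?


rate = (v2 - v1) / months
= (384.8906 - 385.295) / 19
= -0.4044 / 19
= -0.0213

-0.0213


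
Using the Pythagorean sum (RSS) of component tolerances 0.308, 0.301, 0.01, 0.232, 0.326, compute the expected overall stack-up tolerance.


RSS = sqrt(0.308^2 + 0.301^2 + 0.01^2 + 0.232^2 + 0.326^2)
= sqrt(0.345665)
= 0.5879

0.5879


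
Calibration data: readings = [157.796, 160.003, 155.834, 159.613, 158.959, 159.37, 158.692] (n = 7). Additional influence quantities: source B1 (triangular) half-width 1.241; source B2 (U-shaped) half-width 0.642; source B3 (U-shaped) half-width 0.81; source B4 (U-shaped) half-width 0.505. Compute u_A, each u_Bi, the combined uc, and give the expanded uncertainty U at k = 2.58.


mean = (157.796 + 160.003 + 155.834 + 159.613 + 158.959 + 159.37 + 158.692) / 7 = 158.6095714
s = sqrt(sum((x - mean)^2)/(n-1)) = 1.4154713
u_A = s / sqrt(n) = 1.4154713 / sqrt(7) = 0.53499786
u_B1 = 1.241 / sqrt(6) = 0.50663613
u_B2 = 0.642 / sqrt(2) = 0.45396255
u_B3 = 0.81 / sqrt(2) = 0.57275649
u_B4 = 0.505 / sqrt(2) = 0.35708892
uc = sqrt(0.53499786^2 + 0.50663613^2 + 0.45396255^2 + 0.57275649^2 + 0.35708892^2) = 1.0975187
U = k * uc = 2.58 * 1.0975187
U = 2.8316

2.8316


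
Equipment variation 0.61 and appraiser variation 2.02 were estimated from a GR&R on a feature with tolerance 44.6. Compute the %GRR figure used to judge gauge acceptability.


GRR = sqrt(EV^2 + AV^2) = sqrt(0.61^2 + 2.02^2) = 2.1100948
%GRR = GRR / tol * 100 = 2.1100948 / 44.6 * 100
%GRR = 4.7312

4.7312


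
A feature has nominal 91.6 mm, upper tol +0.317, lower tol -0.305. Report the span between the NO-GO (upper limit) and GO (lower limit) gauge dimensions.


GO = nominal - lower_tol (smallest hole = maximum material condition)
GO = 91.6 - 0.305 = 91.295
NO-GO = nominal + upper_tol (largest hole = least material condition)
NO-GO = 91.6 + 0.317 = 91.917
spread = NO-GO - GO = 91.917 - 91.295 = 0.6220

0.6220


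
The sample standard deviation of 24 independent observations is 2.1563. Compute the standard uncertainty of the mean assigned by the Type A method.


u_A = s / sqrt(n)
u_A = 2.1563 / sqrt(24)
u_A = 2.1563 / 4.8989795
u_A = 0.4402

0.4402


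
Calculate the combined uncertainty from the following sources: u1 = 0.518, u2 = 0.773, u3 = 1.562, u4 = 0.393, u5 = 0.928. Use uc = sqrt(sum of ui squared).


uc = sqrt(0.518^2 + 0.773^2 + 1.562^2 + 0.393^2 + 0.928^2)
uc = sqrt(4.32133)
uc = 2.0788

2.0788


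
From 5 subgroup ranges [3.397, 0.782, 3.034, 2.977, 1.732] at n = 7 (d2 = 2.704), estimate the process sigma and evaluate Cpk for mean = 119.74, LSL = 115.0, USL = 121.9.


R_bar = (3.397 + 0.782 + 3.034 + 2.977 + 1.732) / 5 = 2.3844
sigma = R_bar / d2 = 2.3844 / 2.704 = 0.88180473
Cp = (USL - LSL)/(6*sigma) = (121.9 - 115.0)/(6*0.88180473) = 1.3041
Cpu = (121.9 - 119.74)/(3*0.88180473) = 0.8165
Cpl = (119.74 - 115.0)/(3*0.88180473) = 1.7918
Cpk = min(Cpu, Cpl) = 0.8165

0.8165


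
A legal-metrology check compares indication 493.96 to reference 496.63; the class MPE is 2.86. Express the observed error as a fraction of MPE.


e = indication - reference = 493.96 - 496.63 = -2.6700
|e| = 2.6700
ratio = |e| / MPE = 2.6700 / 2.86
ratio = 0.9336

0.9336


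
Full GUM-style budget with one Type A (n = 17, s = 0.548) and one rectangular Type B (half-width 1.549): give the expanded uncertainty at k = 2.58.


u_A = s / sqrt(n) = 0.548 / sqrt(17) = 0.13290952
u_B = half_width / sqrt(3) = 1.549 / sqrt(3) = 0.89431557
uc = sqrt(u_A^2 + u_B^2) = sqrt(0.13290952^2 + 0.89431557^2) = 0.90413787
U = k * uc = 2.58 * 0.90413787
U = 2.3327

2.3327


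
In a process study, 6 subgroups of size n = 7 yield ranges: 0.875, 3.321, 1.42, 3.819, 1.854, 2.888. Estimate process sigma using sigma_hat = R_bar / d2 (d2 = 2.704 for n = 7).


R_bar = (0.875 + 3.321 + 1.42 + 3.819 + 1.854 + 2.888) / 6
R_bar = 14.177 / 6 = 2.3628333
sigma_hat = R_bar / d2 = 2.3628333 / 2.704 = 0.8738

0.8738


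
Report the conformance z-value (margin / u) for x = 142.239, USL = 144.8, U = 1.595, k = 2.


u = U / k = 1.595 / 2 = 0.7975
margin = |USL - x| = |144.8 - 142.239| = 2.561
z = margin / u = 2.561 / 0.7975
z = 3.2113

3.2113


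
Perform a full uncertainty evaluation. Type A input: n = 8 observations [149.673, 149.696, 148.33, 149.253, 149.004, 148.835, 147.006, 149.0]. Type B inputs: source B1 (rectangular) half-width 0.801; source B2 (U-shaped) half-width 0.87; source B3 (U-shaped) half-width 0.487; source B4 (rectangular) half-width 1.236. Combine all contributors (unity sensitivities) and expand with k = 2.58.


mean = (149.673 + 149.696 + 148.33 + 149.253 + 149.004 + 148.835 + 147.006 + 149.0) / 8 = 148.849625
s = sqrt(sum((x - mean)^2)/(n-1)) = 0.86788988
u_A = s / sqrt(n) = 0.86788988 / sqrt(8) = 0.30684541
u_B1 = 0.801 / sqrt(3) = 0.46245757
u_B2 = 0.87 / sqrt(2) = 0.6151829
u_B3 = 0.487 / sqrt(2) = 0.344361
u_B4 = 1.236 / sqrt(3) = 0.71360493
uc = sqrt(0.30684541^2 + 0.46245757^2 + 0.6151829^2 + 0.344361^2 + 0.71360493^2) = 1.1464238
U = k * uc = 2.58 * 1.1464238
U = 2.9578

2.9578


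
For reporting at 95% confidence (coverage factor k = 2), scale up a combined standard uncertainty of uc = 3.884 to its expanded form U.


U = k * uc
U = 2 * 3.884
U = 7.7680

7.7680


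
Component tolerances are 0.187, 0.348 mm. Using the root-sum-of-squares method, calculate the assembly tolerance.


RSS = sqrt(0.187^2 + 0.348^2)
= sqrt(0.156073)
= 0.3951

0.3951


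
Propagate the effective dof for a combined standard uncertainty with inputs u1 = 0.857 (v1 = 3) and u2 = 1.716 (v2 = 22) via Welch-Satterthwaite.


uc = sqrt(u1^2 + u2^2) = sqrt(0.857^2 + 1.716^2) = 1.9180993
v_eff = uc^4 / (u1^4/v1 + u2^4/v2)
= 1.9180993^4 / (0.857^4/3 + 1.716^4/22)
= 13.535813 / 0.57394143
v_eff = 23.5840

23.5840


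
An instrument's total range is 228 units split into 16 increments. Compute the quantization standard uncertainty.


resolution = range / divisions
resolution = 228 / 16 = 14.25
u_res = resolution / (2*sqrt(3))
u_res = 14.25 / 3.4641016
u_res = 4.1136

4.1136


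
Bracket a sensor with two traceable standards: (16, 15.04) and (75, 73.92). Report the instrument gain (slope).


slope = (y2 - y1) / (x2 - x1)
= (73.92 - 15.04) / (75 - 16)
= 58.8800 / 59
= 0.9980

0.9980


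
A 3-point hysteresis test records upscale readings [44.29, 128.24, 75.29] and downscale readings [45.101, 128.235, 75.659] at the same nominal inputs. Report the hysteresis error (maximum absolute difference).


|44.29 - 45.101| = 0.8110
|128.24 - 128.235| = 0.0050
|75.29 - 75.659| = 0.3690
hysteresis = max(diffs) = 0.8110

0.8110


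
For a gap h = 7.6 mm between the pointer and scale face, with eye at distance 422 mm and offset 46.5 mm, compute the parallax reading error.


error = h * offset / d
= 7.6 * 46.5 / 422
= 0.8374

0.8374


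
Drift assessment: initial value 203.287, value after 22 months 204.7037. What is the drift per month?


rate = (v2 - v1) / months
= (204.7037 - 203.287) / 22
= 1.4167 / 22
= 0.0644

0.0644


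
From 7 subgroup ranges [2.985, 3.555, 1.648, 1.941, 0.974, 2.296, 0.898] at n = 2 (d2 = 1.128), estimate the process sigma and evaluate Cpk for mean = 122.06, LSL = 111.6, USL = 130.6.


R_bar = (2.985 + 3.555 + 1.648 + 1.941 + 0.974 + 2.296 + 0.898) / 7 = 2.0424286
sigma = R_bar / d2 = 2.0424286 / 1.128 = 1.8106637
Cp = (USL - LSL)/(6*sigma) = (130.6 - 111.6)/(6*1.8106637) = 1.7489
Cpu = (130.6 - 122.06)/(3*1.8106637) = 1.5722
Cpl = (122.06 - 111.6)/(3*1.8106637) = 1.9256
Cpk = min(Cpu, Cpl) = 1.5722

1.5722


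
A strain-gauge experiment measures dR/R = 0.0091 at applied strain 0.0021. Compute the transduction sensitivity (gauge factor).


GF = (dR/R) / epsilon
= 0.0091 / 0.0021
= 4.3333

4.3333


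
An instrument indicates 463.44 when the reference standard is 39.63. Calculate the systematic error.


Systematic error = measured - true
= 463.44 - 39.63
= 423.8100

423.8100


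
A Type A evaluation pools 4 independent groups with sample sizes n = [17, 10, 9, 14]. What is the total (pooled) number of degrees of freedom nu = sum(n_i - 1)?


nu = sum_i (n_i - 1)
nu = ((17 - 1) + (10 - 1) + (9 - 1) + (14 - 1))
nu = 16 + 9 + 8 + 13
nu = 46

46


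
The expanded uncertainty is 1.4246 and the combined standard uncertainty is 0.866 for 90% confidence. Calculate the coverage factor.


k = U / uc
k = 1.4246 / 0.866
k = 1.645

1.645


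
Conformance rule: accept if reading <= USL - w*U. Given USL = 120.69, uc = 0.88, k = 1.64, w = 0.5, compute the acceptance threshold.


U = k * uc = 1.64 * 0.88 = 1.4432
guard band g = w * U = 0.5 * 1.4432 = 0.7216
AL = USL - g = 120.69 - 0.7216
AL = 119.9684

119.9684


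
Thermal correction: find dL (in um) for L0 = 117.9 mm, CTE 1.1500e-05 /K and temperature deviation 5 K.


dL = L * alpha * dT
= 117.9 * 1.1500e-05 * 5
= 0.0067793 mm
dL_um = 0.0067793 * 1000 = 6.7793 um

6.7793


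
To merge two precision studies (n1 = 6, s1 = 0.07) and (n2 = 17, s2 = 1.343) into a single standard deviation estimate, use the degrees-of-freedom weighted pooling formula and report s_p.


s_p = sqrt(((n1-1)*s1^2 + (n2-1)*s2^2) / (n1+n2-2))
numerator = (6-1)*0.07^2 + (17-1)*1.343^2 = 0.0245 + 28.858384 = 28.882884
denominator = 6 + 17 - 2 = 21
s_p^2 = 28.882884 / 21 = 1.3753754
s_p = sqrt(1.3753754) = 1.1728

1.1728


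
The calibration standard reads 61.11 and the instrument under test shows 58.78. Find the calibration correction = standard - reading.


Correction = standard - reading
= 61.11 - 58.78
= 2.3300

2.3300


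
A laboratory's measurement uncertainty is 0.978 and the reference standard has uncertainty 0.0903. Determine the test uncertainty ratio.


TUR = u_lab / u_ref
= 0.978 / 0.0903
= 10.8306

10.8306


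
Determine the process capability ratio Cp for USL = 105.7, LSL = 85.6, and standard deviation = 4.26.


Cp = (USL - LSL) / (6 * sigma)
= (105.7 - 85.6) / (6 * 4.26)
= 20.1000 / 25.5600
= 0.7864

0.7864


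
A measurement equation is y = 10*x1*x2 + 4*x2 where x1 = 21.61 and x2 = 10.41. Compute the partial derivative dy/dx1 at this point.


y = 10*x1*x2 + 4*x2
dy/dx1 = 10*x2
Evaluate at x2 = 10.41: c1 = 10 * 10.41
c1 = 104.1000

104.1000


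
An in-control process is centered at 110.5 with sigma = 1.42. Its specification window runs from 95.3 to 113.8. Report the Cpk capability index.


Cpu = (USL - mean) / (3*sigma) = (113.8 - 110.5) / (3*1.42) = 0.7746
Cpl = (mean - LSL) / (3*sigma) = (110.5 - 95.3) / (3*1.42) = 3.5681
Cpk = min(Cpu, Cpl) = 0.7746

0.7746


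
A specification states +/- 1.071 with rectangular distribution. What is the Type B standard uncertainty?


u_B = half_width / sqrt(3)
u_B = 1.071 / 1.7320508
u_B = 0.6183

0.6183


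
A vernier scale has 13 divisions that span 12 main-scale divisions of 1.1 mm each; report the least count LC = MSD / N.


LC = MSD / n_div
= 1.1 / 13
= 0.0846

0.0846


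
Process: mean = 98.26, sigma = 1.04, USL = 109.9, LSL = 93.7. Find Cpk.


Cpu = (USL - mean) / (3*sigma) = (109.9 - 98.26) / (3*1.04) = 3.7308
Cpl = (mean - LSL) / (3*sigma) = (98.26 - 93.7) / (3*1.04) = 1.4615
Cpk = min(Cpu, Cpl) = 1.4615

1.4615


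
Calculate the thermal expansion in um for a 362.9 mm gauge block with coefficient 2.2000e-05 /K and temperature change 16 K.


dL = L * alpha * dT
= 362.9 * 2.2000e-05 * 16
= 0.1277408 mm
dL_um = 0.1277408 * 1000 = 127.7408 um

127.7408


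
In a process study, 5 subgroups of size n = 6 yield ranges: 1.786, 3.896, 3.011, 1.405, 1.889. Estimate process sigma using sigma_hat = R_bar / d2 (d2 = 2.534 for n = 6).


R_bar = (1.786 + 3.896 + 3.011 + 1.405 + 1.889) / 5
R_bar = 11.987 / 5 = 2.3974
sigma_hat = R_bar / d2 = 2.3974 / 2.534 = 0.9461

0.9461


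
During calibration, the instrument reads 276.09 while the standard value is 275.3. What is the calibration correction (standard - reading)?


Correction = standard - reading
= 275.3 - 276.09
= -0.7900

-0.7900


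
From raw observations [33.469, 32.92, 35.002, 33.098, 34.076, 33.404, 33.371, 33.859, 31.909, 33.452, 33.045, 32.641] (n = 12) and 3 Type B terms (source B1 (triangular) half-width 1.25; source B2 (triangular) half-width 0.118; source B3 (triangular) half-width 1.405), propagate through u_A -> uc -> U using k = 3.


mean = (33.469 + 32.92 + 35.002 + 33.098 + 34.076 + 33.404 + 33.371 + 33.859 + 31.909 + 33.452 + 33.045 + 32.641) / 12 = 33.35383333
s = sqrt(sum((x - mean)^2)/(n-1)) = 0.76655058
u_A = s / sqrt(n) = 0.76655058 / sqrt(12) = 0.22128409
u_B1 = 1.25 / sqrt(6) = 0.51031036
u_B2 = 0.118 / sqrt(6) = 0.048173298
u_B3 = 1.405 / sqrt(6) = 0.57358885
uc = sqrt(0.22128409^2 + 0.51031036^2 + 0.048173298^2 + 0.57358885^2) = 0.80044247
U = k * uc = 3 * 0.80044247
U = 2.4013

2.4013


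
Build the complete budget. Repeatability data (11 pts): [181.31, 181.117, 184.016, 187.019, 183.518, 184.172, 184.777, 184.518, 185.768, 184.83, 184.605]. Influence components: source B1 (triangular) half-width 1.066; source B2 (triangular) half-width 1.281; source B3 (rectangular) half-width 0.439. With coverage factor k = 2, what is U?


mean = (181.31 + 181.117 + 184.016 + 187.019 + 183.518 + 184.172 + 184.777 + 184.518 + 185.768 + 184.83 + 184.605) / 11 = 184.15
s = sqrt(sum((x - mean)^2)/(n-1)) = 1.7242278
u_A = s / sqrt(n) = 1.7242278 / sqrt(11) = 0.51987424
u_B1 = 1.066 / sqrt(6) = 0.43519268
u_B2 = 1.281 / sqrt(6) = 0.52296606
u_B3 = 0.439 / sqrt(3) = 0.25345677
uc = sqrt(0.51987424^2 + 0.43519268^2 + 0.52296606^2 + 0.25345677^2) = 0.89297017
U = k * uc = 2 * 0.89297017
U = 1.7859

1.7859


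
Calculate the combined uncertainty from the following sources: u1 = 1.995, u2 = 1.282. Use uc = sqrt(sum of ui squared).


uc = sqrt(1.995^2 + 1.282^2)
uc = sqrt(5.623549)
uc = 2.3714

2.3714


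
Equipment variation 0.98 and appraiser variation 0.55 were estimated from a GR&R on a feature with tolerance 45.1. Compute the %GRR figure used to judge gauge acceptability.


GRR = sqrt(EV^2 + AV^2) = sqrt(0.98^2 + 0.55^2) = 1.1237882
%GRR = GRR / tol * 100 = 1.1237882 / 45.1 * 100
%GRR = 2.4918

2.4918


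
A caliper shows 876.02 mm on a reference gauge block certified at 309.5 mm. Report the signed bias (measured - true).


Systematic error = measured - true
= 876.02 - 309.5
= 566.5200

566.5200


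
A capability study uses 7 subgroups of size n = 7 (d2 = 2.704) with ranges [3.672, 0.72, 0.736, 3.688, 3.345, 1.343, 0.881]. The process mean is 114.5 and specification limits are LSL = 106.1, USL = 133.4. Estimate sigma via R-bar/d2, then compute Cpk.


R_bar = (3.672 + 0.72 + 0.736 + 3.688 + 3.345 + 1.343 + 0.881) / 7 = 2.055
sigma = R_bar / d2 = 2.055 / 2.704 = 0.75998521
Cp = (USL - LSL)/(6*sigma) = (133.4 - 106.1)/(6*0.75998521) = 5.9870
Cpu = (133.4 - 114.5)/(3*0.75998521) = 8.2896
Cpl = (114.5 - 106.1)/(3*0.75998521) = 3.6843
Cpk = min(Cpu, Cpl) = 3.6843

3.6843


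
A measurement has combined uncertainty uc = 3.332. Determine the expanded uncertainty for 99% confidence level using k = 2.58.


U = k * uc
U = 2.58 * 3.332
U = 8.5966

8.5966


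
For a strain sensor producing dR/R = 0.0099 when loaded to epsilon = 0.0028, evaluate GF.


GF = (dR/R) / epsilon
= 0.0099 / 0.0028
= 3.5357

3.5357


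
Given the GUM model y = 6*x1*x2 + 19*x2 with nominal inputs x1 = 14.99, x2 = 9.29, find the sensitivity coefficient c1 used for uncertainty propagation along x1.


y = 6*x1*x2 + 19*x2
dy/dx1 = 6*x2
Evaluate at x2 = 9.29: c1 = 6 * 9.29
c1 = 55.7400

55.7400


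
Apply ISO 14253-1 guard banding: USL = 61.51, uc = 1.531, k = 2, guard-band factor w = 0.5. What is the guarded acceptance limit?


U = k * uc = 2 * 1.531 = 3.062
guard band g = w * U = 0.5 * 3.062 = 1.531
AL = USL - g = 61.51 - 1.531
AL = 59.9790

59.9790


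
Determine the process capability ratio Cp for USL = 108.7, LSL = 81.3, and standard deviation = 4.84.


Cp = (USL - LSL) / (6 * sigma)
= (108.7 - 81.3) / (6 * 4.84)
= 27.4000 / 29.0400
= 0.9435

0.9435


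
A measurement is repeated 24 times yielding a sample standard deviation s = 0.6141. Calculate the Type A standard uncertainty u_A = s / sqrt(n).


u_A = s / sqrt(n)
u_A = 0.6141 / sqrt(24)
u_A = 0.6141 / 4.8989795
u_A = 0.1254

0.1254


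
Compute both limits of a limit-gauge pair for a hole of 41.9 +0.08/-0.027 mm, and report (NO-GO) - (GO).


GO = nominal - lower_tol (smallest hole = maximum material condition)
GO = 41.9 - 0.027 = 41.873
NO-GO = nominal + upper_tol (largest hole = least material condition)
NO-GO = 41.9 + 0.08 = 41.98
spread = NO-GO - GO = 41.98 - 41.873 = 0.1070

0.1070


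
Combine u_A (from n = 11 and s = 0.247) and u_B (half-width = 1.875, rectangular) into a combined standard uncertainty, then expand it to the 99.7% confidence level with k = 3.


u_A = s / sqrt(n) = 0.247 / sqrt(11) = 0.074473302
u_B = half_width / sqrt(3) = 1.875 / sqrt(3) = 1.0825318
uc = sqrt(u_A^2 + u_B^2) = sqrt(0.074473302^2 + 1.0825318^2) = 1.0850905
U = k * uc = 3 * 1.0850905
U = 3.2553

3.2553


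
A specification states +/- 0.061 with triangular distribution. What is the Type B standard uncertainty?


u_B = half_width / sqrt(6)
u_B = 0.061 / 2.4494897
u_B = 0.0249

0.0249


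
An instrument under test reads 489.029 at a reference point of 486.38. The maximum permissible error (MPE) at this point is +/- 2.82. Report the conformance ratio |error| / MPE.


e = indication - reference = 489.029 - 486.38 = 2.6490
|e| = 2.6490
ratio = |e| / MPE = 2.6490 / 2.82
ratio = 0.9394

0.9394


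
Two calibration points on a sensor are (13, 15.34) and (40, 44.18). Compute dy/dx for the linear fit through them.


slope = (y2 - y1) / (x2 - x1)
= (44.18 - 15.34) / (40 - 13)
= 28.8400 / 27
= 1.0681

1.0681


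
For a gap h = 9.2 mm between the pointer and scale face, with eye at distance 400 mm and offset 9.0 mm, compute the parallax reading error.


error = h * offset / d
= 9.2 * 9.0 / 400
= 0.2070

0.2070


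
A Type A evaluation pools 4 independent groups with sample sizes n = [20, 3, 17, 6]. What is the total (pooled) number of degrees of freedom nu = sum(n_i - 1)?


nu = sum_i (n_i - 1)
nu = ((20 - 1) + (3 - 1) + (17 - 1) + (6 - 1))
nu = 19 + 2 + 16 + 5
nu = 42

42


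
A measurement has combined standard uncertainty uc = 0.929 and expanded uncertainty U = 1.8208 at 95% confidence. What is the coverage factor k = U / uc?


k = U / uc
k = 1.8208 / 0.929
k = 1.96

1.96


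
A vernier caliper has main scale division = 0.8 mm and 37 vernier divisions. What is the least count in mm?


LC = MSD / n_div
= 0.8 / 37
= 0.0216

0.0216


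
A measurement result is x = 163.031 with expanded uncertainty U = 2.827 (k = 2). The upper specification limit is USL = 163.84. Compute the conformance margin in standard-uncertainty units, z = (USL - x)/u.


u = U / k = 2.827 / 2 = 1.4135
margin = |USL - x| = |163.84 - 163.031| = 0.809
z = margin / u = 0.809 / 1.4135
z = 0.5723

0.5723


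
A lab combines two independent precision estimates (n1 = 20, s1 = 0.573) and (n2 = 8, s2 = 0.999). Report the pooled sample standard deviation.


s_p = sqrt(((n1-1)*s1^2 + (n2-1)*s2^2) / (n1+n2-2))
numerator = (20-1)*0.573^2 + (8-1)*0.999^2 = 6.238251 + 6.986007 = 13.224258
denominator = 20 + 8 - 2 = 26
s_p^2 = 13.224258 / 26 = 0.50862531
s_p = sqrt(0.50862531) = 0.7132

0.7132


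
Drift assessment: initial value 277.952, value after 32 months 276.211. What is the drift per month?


rate = (v2 - v1) / months
= (276.211 - 277.952) / 32
= -1.7410 / 32
= -0.0544

-0.0544


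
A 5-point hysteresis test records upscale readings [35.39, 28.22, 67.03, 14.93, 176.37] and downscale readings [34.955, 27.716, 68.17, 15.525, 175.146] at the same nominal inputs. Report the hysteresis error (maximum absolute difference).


|35.39 - 34.955| = 0.4350
|28.22 - 27.716| = 0.5040
|67.03 - 68.17| = 1.1400
|14.93 - 15.525| = 0.5950
|176.37 - 175.146| = 1.2240
hysteresis = max(diffs) = 1.2240

1.2240


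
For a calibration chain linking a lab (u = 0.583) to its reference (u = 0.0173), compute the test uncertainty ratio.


TUR = u_lab / u_ref
= 0.583 / 0.0173
= 33.6994

33.6994


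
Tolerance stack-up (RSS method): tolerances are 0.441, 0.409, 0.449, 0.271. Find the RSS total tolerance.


RSS = sqrt(0.441^2 + 0.409^2 + 0.449^2 + 0.271^2)
= sqrt(0.636804)
= 0.7980

0.7980


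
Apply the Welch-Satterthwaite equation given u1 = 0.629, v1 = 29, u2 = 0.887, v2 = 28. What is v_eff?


uc = sqrt(u1^2 + u2^2) = sqrt(0.629^2 + 0.887^2) = 1.0873868
v_eff = uc^4 / (u1^4/v1 + u2^4/v2)
= 1.0873868^4 / (0.629^4/29 + 0.887^4/28)
= 1.3980935 / 0.027504986
v_eff = 50.8305

50.8305


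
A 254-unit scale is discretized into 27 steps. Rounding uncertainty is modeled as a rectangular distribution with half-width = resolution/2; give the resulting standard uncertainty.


resolution = range / divisions
resolution = 254 / 27 = 9.4074074
u_res = resolution / (2*sqrt(3))
u_res = 9.4074074 / 3.4641016
u_res = 2.7157

2.7157


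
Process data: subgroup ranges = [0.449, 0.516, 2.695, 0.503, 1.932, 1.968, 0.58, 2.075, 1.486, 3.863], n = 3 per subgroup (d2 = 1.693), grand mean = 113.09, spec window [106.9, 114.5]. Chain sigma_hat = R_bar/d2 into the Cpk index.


R_bar = (0.449 + 0.516 + 2.695 + 0.503 + 1.932 + 1.968 + 0.58 + 2.075 + 1.486 + 3.863) / 10 = 1.6067
sigma = R_bar / d2 = 1.6067 / 1.693 = 0.9490254
Cp = (USL - LSL)/(6*sigma) = (114.5 - 106.9)/(6*0.9490254) = 1.3347
Cpu = (114.5 - 113.09)/(3*0.9490254) = 0.4952
Cpl = (113.09 - 106.9)/(3*0.9490254) = 2.1742
Cpk = min(Cpu, Cpl) = 0.4952

0.4952


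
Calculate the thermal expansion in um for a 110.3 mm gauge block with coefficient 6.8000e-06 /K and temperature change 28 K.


dL = L * alpha * dT
= 110.3 * 6.8000e-06 * 28
= 0.0210011 mm
dL_um = 0.0210011 * 1000 = 21.0011 um

21.0011


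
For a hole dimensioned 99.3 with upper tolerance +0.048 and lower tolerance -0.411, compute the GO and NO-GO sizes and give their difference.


GO = nominal - lower_tol (smallest hole = maximum material condition)
GO = 99.3 - 0.411 = 98.889
NO-GO = nominal + upper_tol (largest hole = least material condition)
NO-GO = 99.3 + 0.048 = 99.348
spread = NO-GO - GO = 99.348 - 98.889 = 0.4590

0.4590


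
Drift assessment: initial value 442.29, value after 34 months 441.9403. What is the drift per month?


rate = (v2 - v1) / months
= (441.9403 - 442.29) / 34
= -0.3497 / 34
= -0.0103

-0.0103


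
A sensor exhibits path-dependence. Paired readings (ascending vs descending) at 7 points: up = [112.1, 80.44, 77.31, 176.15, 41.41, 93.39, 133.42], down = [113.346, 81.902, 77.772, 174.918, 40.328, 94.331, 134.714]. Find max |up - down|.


|112.1 - 113.346| = 1.2460
|80.44 - 81.902| = 1.4620
|77.31 - 77.772| = 0.4620
|176.15 - 174.918| = 1.2320
|41.41 - 40.328| = 1.0820
|93.39 - 94.331| = 0.9410
|133.42 - 134.714| = 1.2940
hysteresis = max(diffs) = 1.4620

1.4620


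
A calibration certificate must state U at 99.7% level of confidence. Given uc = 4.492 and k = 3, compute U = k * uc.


U = k * uc
U = 3 * 4.492
U = 13.4760

13.4760


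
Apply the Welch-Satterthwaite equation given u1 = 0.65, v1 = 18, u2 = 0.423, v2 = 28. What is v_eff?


uc = sqrt(u1^2 + u2^2) = sqrt(0.65^2 + 0.423^2) = 0.77551854
v_eff = uc^4 / (u1^4/v1 + u2^4/v2)
= 0.77551854^4 / (0.65^4/18 + 0.423^4/28)
= 0.36171685 / 0.011060428
v_eff = 32.7037

32.7037


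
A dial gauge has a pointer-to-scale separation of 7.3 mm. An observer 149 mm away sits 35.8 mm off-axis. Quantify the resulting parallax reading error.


error = h * offset / d
= 7.3 * 35.8 / 149
= 1.7540

1.7540


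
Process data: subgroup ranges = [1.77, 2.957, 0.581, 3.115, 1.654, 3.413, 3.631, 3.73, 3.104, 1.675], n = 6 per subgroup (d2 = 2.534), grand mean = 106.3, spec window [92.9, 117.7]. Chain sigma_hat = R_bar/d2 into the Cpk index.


R_bar = (1.77 + 2.957 + 0.581 + 3.115 + 1.654 + 3.413 + 3.631 + 3.73 + 3.104 + 1.675) / 10 = 2.563
sigma = R_bar / d2 = 2.563 / 2.534 = 1.0114444
Cp = (USL - LSL)/(6*sigma) = (117.7 - 92.9)/(6*1.0114444) = 4.0866
Cpu = (117.7 - 106.3)/(3*1.0114444) = 3.7570
Cpl = (106.3 - 92.9)/(3*1.0114444) = 4.4161
Cpk = min(Cpu, Cpl) = 3.7570

3.7570


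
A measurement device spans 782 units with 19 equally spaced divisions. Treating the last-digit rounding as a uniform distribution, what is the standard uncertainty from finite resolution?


resolution = range / divisions
resolution = 782 / 19 = 41.157895
u_res = resolution / (2*sqrt(3))
u_res = 41.157895 / 3.4641016
u_res = 11.8813

11.8813


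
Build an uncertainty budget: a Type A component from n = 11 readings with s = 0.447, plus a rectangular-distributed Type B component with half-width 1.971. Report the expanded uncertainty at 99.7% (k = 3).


u_A = s / sqrt(n) = 0.447 / sqrt(11) = 0.13477557
u_B = half_width / sqrt(3) = 1.971 / sqrt(3) = 1.1379574
uc = sqrt(u_A^2 + u_B^2) = sqrt(0.13477557^2 + 1.1379574^2) = 1.1459108
U = k * uc = 3 * 1.1459108
U = 3.4377

3.4377


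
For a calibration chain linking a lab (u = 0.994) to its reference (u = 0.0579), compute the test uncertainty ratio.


TUR = u_lab / u_ref
= 0.994 / 0.0579
= 17.1675

17.1675


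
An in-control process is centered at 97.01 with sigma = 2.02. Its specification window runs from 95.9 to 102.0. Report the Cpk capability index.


Cpu = (USL - mean) / (3*sigma) = (102.0 - 97.01) / (3*2.02) = 0.8234
Cpl = (mean - LSL) / (3*sigma) = (97.01 - 95.9) / (3*2.02) = 0.1832
Cpk = min(Cpu, Cpl) = 0.1832

0.1832


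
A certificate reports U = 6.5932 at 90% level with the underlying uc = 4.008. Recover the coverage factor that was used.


k = U / uc
k = 6.5932 / 4.008
k = 1.645

1.645


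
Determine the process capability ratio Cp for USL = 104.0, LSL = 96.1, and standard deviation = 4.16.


Cp = (USL - LSL) / (6 * sigma)
= (104.0 - 96.1) / (6 * 4.16)
= 7.9000 / 24.9600
= 0.3165

0.3165


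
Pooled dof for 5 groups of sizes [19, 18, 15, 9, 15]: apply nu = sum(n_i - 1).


nu = sum_i (n_i - 1)
nu = ((19 - 1) + (18 - 1) + (15 - 1) + (9 - 1) + (15 - 1))
nu = 18 + 17 + 14 + 8 + 14
nu = 71

71


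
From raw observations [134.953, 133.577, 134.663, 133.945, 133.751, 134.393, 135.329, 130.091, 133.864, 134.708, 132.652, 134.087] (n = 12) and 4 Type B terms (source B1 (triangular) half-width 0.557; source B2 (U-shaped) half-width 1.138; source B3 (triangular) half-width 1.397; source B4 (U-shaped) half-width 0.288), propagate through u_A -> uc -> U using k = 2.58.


mean = (134.953 + 133.577 + 134.663 + 133.945 + 133.751 + 134.393 + 135.329 + 130.091 + 133.864 + 134.708 + 132.652 + 134.087) / 12 = 133.8344167
s = sqrt(sum((x - mean)^2)/(n-1)) = 1.3753718
u_A = s / sqrt(n) = 1.3753718 / sqrt(12) = 0.39703564
u_B1 = 0.557 / sqrt(6) = 0.2273943
u_B2 = 1.138 / sqrt(2) = 0.80468752
u_B3 = 1.397 / sqrt(6) = 0.57032286
u_B4 = 0.288 / sqrt(2) = 0.20364675
uc = sqrt(0.39703564^2 + 0.2273943^2 + 0.80468752^2 + 0.57032286^2 + 0.20364675^2) = 1.106168
U = k * uc = 2.58 * 1.106168
U = 2.8539

2.8539


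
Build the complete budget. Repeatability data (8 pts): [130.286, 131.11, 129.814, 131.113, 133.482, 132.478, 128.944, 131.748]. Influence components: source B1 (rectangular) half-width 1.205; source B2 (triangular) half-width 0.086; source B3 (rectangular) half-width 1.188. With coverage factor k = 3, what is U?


mean = (130.286 + 131.11 + 129.814 + 131.113 + 133.482 + 132.478 + 128.944 + 131.748) / 8 = 131.121875
s = sqrt(sum((x - mean)^2)/(n-1)) = 1.461598
u_A = s / sqrt(n) = 1.461598 / sqrt(8) = 0.51675293
u_B1 = 1.205 / sqrt(3) = 0.69570707
u_B2 = 0.086 / sqrt(6) = 0.035109353
u_B3 = 1.188 / sqrt(3) = 0.68589212
uc = sqrt(0.51675293^2 + 0.69570707^2 + 0.035109353^2 + 0.68589212^2) = 1.1057679
U = k * uc = 3 * 1.1057679
U = 3.3173

3.3173


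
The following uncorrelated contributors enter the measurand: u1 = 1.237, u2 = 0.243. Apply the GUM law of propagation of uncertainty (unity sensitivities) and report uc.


uc = sqrt(1.237^2 + 0.243^2)
uc = sqrt(1.589218)
uc = 1.2606

1.2606


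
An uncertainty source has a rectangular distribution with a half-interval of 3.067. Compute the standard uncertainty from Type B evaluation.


u_B = half_width / sqrt(3)
u_B = 3.067 / 1.7320508
u_B = 1.7707

1.7707


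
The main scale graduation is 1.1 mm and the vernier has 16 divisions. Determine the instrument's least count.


LC = MSD / n_div
= 1.1 / 16
= 0.0688

0.0688


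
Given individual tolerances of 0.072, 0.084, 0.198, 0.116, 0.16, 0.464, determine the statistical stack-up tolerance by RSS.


RSS = sqrt(0.072^2 + 0.084^2 + 0.198^2 + 0.116^2 + 0.16^2 + 0.464^2)
= sqrt(0.305796)
= 0.5530

0.5530


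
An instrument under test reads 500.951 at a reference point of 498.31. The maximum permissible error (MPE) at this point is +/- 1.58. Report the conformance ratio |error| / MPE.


e = indication - reference = 500.951 - 498.31 = 2.6410
|e| = 2.6410
ratio = |e| / MPE = 2.6410 / 1.58
ratio = 1.6715

1.6715


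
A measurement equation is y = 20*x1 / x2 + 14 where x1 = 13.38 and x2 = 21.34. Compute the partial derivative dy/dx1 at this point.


y = 20*x1 / x2 + 14
dy/dx1 = 20/x2
Evaluate at x2 = 21.34: c1 = 20 / 21.34
c1 = 0.9372

0.9372


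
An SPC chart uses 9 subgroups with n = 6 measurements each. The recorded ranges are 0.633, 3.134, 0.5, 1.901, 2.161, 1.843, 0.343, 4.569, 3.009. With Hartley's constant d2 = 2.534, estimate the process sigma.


R_bar = (0.633 + 3.134 + 0.5 + 1.901 + 2.161 + 1.843 + 0.343 + 4.569 + 3.009) / 9
R_bar = 18.093 / 9 = 2.0103333
sigma_hat = R_bar / d2 = 2.0103333 / 2.534 = 0.7933

0.7933


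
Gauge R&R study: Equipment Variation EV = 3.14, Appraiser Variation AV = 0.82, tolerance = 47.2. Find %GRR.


GRR = sqrt(EV^2 + AV^2) = sqrt(3.14^2 + 0.82^2) = 3.2453043
%GRR = GRR / tol * 100 = 3.2453043 / 47.2 * 100
%GRR = 6.8756

6.8756


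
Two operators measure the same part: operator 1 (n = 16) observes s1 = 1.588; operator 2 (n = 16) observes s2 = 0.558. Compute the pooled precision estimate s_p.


s_p = sqrt(((n1-1)*s1^2 + (n2-1)*s2^2) / (n1+n2-2))
numerator = (16-1)*1.588^2 + (16-1)*0.558^2 = 37.82616 + 4.67046 = 42.49662
denominator = 16 + 16 - 2 = 30
s_p^2 = 42.49662 / 30 = 1.416554
s_p = sqrt(1.416554) = 1.1902

1.1902


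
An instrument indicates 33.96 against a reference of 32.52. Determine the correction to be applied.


Correction = standard - reading
= 32.52 - 33.96
= -1.4400

-1.4400


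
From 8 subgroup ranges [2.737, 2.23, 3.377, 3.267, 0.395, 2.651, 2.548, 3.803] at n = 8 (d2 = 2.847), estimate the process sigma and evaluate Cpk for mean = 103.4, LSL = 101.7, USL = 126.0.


R_bar = (2.737 + 2.23 + 3.377 + 3.267 + 0.395 + 2.651 + 2.548 + 3.803) / 8 = 2.626
sigma = R_bar / d2 = 2.626 / 2.847 = 0.92237443
Cp = (USL - LSL)/(6*sigma) = (126.0 - 101.7)/(6*0.92237443) = 4.3908
Cpu = (126.0 - 103.4)/(3*0.92237443) = 8.1673
Cpl = (103.4 - 101.7)/(3*0.92237443) = 0.6144
Cpk = min(Cpu, Cpl) = 0.6144

0.6144
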